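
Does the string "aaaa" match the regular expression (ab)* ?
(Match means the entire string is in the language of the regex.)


|string| = 4; first = 'a'; last = 'a'

No, "aaaa" does not match (ab)*


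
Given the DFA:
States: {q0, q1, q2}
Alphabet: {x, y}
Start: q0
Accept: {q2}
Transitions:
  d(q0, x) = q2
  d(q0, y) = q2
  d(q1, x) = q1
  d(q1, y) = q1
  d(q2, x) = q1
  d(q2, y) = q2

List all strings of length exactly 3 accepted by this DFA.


All strings of length 3: 8 total
Accepted: 2

"xyy", "yyy"


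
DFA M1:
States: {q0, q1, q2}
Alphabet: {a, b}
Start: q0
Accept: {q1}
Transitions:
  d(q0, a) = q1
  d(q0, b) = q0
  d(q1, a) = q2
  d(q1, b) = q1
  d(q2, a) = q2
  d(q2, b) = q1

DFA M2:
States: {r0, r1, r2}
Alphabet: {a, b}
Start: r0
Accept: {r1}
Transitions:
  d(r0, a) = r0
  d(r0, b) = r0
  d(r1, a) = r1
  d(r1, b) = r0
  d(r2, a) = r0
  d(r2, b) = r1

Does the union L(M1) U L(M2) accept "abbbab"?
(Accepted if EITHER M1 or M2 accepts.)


M1: final=q1 accepted=True
M2: final=r0 accepted=False

Yes, union accepts


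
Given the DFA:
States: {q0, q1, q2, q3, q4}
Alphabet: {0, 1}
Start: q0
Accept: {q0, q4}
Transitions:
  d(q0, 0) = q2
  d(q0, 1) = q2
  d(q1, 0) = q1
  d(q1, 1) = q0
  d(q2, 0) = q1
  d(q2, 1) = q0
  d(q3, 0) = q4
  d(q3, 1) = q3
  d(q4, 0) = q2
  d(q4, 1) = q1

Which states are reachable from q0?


BFS from q0:
  layer 0: {q0}
  layer 1: {q2}
  layer 2: {q1}

{q0, q1, q2}


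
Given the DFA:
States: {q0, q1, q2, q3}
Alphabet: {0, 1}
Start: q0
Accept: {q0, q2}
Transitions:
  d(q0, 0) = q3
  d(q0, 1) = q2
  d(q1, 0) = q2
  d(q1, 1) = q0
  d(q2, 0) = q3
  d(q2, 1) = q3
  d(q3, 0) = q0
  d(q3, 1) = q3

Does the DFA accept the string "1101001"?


Trace: q0 -> q2 -> q3 -> q0 -> q2 -> q3 -> q0 -> q2
Final state: q2
Accept states: {q0, q2}

Yes, accepted (final state q2 is an accept state)


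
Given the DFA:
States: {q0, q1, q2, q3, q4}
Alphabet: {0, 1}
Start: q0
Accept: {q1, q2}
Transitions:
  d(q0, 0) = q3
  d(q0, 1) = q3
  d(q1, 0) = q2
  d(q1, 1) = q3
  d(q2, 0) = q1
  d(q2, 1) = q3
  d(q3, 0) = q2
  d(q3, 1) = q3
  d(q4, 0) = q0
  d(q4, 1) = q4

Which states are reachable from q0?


BFS from q0:
  layer 0: {q0}
  layer 1: {q3}
  layer 2: {q2}
  layer 3: {q1}

{q0, q1, q2, q3}


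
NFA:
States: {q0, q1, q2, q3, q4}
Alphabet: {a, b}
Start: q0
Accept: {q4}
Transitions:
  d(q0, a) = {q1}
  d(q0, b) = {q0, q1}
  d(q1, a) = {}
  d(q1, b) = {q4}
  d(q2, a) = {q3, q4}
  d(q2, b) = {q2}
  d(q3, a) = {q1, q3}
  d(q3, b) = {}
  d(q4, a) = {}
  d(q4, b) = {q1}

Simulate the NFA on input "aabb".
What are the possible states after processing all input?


Start: {q0}
  --a--> {q1}
  --a--> {}
  --b--> {}
  --b--> {}

{} (empty set, no valid transitions)


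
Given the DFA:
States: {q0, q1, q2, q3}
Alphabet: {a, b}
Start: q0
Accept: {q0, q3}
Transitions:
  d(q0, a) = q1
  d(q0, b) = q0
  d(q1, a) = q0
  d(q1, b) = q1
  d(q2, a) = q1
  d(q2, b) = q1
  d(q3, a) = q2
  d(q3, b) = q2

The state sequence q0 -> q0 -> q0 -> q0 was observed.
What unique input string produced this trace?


Trace back each transition to find the symbol:
  q0 --[b]--> q0
  q0 --[b]--> q0
  q0 --[b]--> q0

"bbb"


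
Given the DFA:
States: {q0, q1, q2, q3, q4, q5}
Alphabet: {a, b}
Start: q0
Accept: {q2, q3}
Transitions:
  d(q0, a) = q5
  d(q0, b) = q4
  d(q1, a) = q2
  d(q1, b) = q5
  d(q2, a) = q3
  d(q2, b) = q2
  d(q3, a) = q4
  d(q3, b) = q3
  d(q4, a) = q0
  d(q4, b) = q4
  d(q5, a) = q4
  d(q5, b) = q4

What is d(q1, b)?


Looking up transition d(q1, b)

q5


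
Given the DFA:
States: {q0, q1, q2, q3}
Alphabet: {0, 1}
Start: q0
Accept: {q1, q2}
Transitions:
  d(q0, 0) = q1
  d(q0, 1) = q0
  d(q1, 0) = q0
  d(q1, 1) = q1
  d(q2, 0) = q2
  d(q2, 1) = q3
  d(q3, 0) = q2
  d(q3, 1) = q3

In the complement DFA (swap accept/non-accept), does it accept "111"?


Trace: q0 -> q0 -> q0 -> q0
Final: q0
Original accept: {q1, q2}
Complement: q0 is not in original accept

Yes, complement accepts (original rejects)


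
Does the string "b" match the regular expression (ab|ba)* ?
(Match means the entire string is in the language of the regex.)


|string| = 1; first = 'b'; last = 'b'

No, "b" does not match (ab|ba)*


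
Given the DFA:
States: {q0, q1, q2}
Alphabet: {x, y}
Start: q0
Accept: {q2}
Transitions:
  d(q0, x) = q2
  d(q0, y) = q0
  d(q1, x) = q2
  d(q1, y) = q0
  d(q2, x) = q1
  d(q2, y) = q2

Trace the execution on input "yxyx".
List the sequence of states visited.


Input: yxyx
d(q0, y) = q0
d(q0, x) = q2
d(q2, y) = q2
d(q2, x) = q1


q0 -> q0 -> q2 -> q2 -> q1


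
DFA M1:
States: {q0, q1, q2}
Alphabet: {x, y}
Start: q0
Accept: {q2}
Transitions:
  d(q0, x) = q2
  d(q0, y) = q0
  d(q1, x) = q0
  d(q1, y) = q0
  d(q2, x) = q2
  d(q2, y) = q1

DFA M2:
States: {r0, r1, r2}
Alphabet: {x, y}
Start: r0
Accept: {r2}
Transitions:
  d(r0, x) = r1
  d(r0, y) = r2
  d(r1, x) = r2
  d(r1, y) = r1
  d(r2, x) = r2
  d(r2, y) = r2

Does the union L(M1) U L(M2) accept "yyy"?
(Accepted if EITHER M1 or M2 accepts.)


M1: final=q0 accepted=False
M2: final=r2 accepted=True

Yes, union accepts


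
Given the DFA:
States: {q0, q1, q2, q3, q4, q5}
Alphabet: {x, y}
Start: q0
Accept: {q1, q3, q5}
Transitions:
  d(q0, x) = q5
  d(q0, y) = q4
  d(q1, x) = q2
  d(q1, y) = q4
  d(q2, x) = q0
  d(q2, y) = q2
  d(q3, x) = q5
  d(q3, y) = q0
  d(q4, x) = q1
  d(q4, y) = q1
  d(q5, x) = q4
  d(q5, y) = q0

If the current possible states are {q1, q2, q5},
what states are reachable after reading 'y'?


Apply transition on 'y' from each current state:
  d(q1, y) = q4
  d(q2, y) = q2
  d(q5, y) = q0

{q0, q2, q4}


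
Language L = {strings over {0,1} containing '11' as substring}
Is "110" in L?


'11' occurs at index 0

Yes, "110" is in L


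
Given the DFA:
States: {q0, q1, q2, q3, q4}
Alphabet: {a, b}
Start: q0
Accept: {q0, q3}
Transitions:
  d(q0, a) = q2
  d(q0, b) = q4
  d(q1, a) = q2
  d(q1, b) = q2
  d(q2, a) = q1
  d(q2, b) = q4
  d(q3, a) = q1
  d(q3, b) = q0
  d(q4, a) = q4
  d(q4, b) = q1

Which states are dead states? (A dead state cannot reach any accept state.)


Forward reachability from each state:
  q0 -> reaches accept state q0 (live)
  q1 -> reaches {q1, q2, q4}, no accept state (dead)
  q2 -> reaches {q1, q2, q4}, no accept state (dead)
  q3 -> reaches accept state q0 (live)
  q4 -> reaches {q1, q2, q4}, no accept state (dead)

{q1, q2, q4}


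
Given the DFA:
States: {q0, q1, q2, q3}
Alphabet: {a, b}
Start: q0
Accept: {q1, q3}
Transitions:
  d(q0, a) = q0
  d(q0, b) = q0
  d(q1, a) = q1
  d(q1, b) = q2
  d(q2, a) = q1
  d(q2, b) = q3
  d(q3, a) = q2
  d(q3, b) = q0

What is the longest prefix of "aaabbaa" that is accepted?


Run the DFA, marking each prefix where the state is accepting:
  "" -> q0 [reject]
  "a" -> q0 [reject]
  "aa" -> q0 [reject]
  "aaa" -> q0 [reject]
  "aaab" -> q0 [reject]
  "aaabb" -> q0 [reject]
  "aaabba" -> q0 [reject]
  "aaabbaa" -> q0 [reject]

No prefix is accepted


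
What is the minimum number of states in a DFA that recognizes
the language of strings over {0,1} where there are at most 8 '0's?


States: count = 0, 1, ..., 8 (all accepting; 9 states), plus a dead state for count > 8.
Total: 9 + 1 = 10.

10


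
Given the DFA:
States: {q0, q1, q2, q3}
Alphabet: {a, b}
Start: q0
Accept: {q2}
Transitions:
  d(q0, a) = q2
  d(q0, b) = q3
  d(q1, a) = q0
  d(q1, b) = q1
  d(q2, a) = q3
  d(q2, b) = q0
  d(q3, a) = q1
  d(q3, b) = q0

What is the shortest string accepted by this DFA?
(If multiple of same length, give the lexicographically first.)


BFS by string length (lex-first path to each state shown):
  len 0: q0<-""
  len 1: q2<-"a", q3<-"b"
Found accept state at length 1.

"a"


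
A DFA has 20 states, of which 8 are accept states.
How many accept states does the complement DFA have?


Complement swaps accept and non-accept states.
20 - 8 = 12

12


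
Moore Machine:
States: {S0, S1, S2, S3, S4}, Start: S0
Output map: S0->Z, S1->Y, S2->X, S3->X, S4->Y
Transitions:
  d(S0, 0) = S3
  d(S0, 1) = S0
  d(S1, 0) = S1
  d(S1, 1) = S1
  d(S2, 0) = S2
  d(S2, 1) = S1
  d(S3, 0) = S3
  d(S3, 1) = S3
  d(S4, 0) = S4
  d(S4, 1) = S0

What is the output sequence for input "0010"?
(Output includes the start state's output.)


Start: S0 (output Z)
  --0--> S3 (output X)
  --0--> S3 (output X)
  --1--> S3 (output X)
  --0--> S3 (output X)

"ZXXXX"


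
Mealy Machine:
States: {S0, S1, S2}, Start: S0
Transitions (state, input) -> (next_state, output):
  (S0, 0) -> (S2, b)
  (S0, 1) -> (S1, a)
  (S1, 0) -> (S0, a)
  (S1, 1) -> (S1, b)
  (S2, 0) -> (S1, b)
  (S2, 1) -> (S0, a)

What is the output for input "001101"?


Step-by-step:
  (S0, 0) -> (S2, b)
  (S2, 0) -> (S1, b)
  (S1, 1) -> (S1, b)
  (S1, 1) -> (S1, b)
  (S1, 0) -> (S0, a)
  (S0, 1) -> (S1, a)

"bbbbaa"


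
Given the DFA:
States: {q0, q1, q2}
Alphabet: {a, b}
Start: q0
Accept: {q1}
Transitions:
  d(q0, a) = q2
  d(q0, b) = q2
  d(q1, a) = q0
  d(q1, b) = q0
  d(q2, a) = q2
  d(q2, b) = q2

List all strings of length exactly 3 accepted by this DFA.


All strings of length 3: 8 total
Accepted: 0

None


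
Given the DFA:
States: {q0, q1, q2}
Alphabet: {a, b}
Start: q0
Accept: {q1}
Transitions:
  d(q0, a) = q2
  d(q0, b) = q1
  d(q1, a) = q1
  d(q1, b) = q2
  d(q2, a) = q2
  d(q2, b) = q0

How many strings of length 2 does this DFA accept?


Enumerating all length-2 strings:
  "aa" -> q2 [reject]
  "ab" -> q0 [reject]
  "ba" -> q1 [accept]
  "bb" -> q2 [reject]

1 out of 4


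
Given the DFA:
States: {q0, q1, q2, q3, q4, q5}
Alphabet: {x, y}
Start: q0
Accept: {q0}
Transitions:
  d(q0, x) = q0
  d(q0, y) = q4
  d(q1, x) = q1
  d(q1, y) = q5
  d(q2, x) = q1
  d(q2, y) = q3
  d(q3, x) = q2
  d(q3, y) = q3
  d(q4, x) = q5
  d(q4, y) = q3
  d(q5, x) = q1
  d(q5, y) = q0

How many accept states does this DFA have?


Accept states listed: {q0}
Counting: q0(1)

1


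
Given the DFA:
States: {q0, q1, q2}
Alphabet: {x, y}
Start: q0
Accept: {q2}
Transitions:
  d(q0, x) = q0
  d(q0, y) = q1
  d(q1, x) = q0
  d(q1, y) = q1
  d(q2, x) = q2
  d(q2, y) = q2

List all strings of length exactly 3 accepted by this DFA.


All strings of length 3: 8 total
Accepted: 0

None


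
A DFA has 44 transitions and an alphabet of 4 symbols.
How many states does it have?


Each state has exactly one transition per symbol.
states = transitions / |alphabet| = 44 / 4 = 11

11


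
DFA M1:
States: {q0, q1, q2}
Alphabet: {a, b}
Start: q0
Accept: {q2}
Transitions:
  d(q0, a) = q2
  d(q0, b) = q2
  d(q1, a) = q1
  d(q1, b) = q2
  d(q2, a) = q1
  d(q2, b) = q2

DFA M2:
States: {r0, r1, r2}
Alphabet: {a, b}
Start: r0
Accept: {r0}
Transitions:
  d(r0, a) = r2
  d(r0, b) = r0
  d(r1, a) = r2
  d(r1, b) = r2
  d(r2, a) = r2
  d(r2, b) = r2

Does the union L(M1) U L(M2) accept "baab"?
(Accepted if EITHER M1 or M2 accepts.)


M1: final=q2 accepted=True
M2: final=r2 accepted=False

Yes, union accepts


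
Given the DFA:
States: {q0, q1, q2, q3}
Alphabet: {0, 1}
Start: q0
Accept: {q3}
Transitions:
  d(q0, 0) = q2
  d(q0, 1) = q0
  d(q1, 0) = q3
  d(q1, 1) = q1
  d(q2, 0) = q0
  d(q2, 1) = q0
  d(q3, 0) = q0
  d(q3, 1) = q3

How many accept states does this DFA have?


Accept states listed: {q3}
Counting: q3(1)

1


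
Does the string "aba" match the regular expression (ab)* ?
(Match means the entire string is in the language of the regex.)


|string| = 3; first = 'a'; last = 'a'

No, "aba" does not match (ab)*


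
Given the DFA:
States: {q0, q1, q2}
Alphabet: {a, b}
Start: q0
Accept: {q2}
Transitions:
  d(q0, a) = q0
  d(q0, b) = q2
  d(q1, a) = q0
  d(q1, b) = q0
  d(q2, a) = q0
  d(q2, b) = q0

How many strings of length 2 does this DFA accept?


Enumerating all length-2 strings:
  "aa" -> q0 [reject]
  "ab" -> q2 [accept]
  "ba" -> q0 [reject]
  "bb" -> q0 [reject]

1 out of 4


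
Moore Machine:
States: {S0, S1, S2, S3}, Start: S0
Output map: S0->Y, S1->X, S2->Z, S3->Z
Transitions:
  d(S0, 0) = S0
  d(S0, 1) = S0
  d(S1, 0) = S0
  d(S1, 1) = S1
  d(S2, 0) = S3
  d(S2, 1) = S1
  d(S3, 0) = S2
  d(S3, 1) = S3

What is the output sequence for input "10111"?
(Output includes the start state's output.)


Start: S0 (output Y)
  --1--> S0 (output Y)
  --0--> S0 (output Y)
  --1--> S0 (output Y)
  --1--> S0 (output Y)
  --1--> S0 (output Y)

"YYYYYY"


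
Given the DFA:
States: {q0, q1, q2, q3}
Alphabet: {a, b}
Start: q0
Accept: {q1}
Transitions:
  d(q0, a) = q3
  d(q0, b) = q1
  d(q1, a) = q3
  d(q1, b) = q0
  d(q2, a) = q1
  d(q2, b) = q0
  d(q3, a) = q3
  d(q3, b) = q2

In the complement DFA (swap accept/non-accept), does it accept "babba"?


Trace: q0 -> q1 -> q3 -> q2 -> q0 -> q3
Final: q3
Original accept: {q1}
Complement: q3 is not in original accept

Yes, complement accepts (original rejects)


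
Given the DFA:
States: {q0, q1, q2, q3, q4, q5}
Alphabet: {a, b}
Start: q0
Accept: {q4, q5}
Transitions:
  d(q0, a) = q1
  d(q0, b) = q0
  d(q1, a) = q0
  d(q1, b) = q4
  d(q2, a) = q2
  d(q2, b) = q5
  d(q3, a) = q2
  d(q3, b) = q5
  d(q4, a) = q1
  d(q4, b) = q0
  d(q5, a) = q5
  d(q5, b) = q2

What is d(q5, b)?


Looking up transition d(q5, b)

q2


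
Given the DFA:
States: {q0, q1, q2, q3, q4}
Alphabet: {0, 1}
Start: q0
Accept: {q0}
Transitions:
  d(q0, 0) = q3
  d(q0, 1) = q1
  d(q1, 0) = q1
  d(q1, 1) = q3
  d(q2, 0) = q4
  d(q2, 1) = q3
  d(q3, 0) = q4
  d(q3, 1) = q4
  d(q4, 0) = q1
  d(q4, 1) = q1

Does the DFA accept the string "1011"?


Trace: q0 -> q1 -> q1 -> q3 -> q4
Final state: q4
Accept states: {q0}

No, rejected (final state q4 is not an accept state)


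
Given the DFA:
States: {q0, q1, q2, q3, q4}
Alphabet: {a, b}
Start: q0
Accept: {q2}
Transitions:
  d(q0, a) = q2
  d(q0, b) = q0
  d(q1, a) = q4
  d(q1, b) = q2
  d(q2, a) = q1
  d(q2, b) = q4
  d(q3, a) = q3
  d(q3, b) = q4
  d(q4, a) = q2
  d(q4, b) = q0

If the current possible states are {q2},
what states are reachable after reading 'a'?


Apply transition on 'a' from each current state:
  d(q2, a) = q1

{q1}


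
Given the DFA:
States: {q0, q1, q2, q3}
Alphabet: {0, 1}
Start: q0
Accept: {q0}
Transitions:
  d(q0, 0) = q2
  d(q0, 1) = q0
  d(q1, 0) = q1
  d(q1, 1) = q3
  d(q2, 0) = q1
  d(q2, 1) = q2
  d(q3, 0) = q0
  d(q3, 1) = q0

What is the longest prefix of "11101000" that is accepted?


Run the DFA, marking each prefix where the state is accepting:
  "" -> q0 [accept]
  "1" -> q0 [accept]
  "11" -> q0 [accept]
  "111" -> q0 [accept]
  "1110" -> q2 [reject]
  "11101" -> q2 [reject]
  "111010" -> q1 [reject]
  "1110100" -> q1 [reject]
  "11101000" -> q1 [reject]

"111"


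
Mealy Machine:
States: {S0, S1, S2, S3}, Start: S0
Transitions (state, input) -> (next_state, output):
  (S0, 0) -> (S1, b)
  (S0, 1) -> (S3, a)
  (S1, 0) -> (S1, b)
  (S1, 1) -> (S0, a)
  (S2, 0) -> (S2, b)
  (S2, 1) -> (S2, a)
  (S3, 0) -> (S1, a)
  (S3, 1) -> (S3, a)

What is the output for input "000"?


Step-by-step:
  (S0, 0) -> (S1, b)
  (S1, 0) -> (S1, b)
  (S1, 0) -> (S1, b)

"bbb"


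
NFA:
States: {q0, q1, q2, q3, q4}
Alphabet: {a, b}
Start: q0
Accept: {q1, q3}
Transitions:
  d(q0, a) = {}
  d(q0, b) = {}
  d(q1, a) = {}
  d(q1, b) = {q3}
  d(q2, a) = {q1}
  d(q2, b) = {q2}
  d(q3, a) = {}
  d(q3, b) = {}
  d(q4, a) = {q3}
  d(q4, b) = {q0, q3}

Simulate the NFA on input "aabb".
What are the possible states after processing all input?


Start: {q0}
  --a--> {}
  --a--> {}
  --b--> {}
  --b--> {}

{} (empty set, no valid transitions)


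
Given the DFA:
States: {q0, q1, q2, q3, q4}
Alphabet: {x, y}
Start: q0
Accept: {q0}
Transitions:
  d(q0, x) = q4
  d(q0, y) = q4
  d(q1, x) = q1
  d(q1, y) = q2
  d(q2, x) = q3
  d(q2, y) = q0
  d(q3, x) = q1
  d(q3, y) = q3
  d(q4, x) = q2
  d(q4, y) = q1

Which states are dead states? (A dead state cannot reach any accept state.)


Forward reachability from each state:
  q0 -> reaches accept state q0 (live)
  q1 -> reaches accept state q0 (live)
  q2 -> reaches accept state q0 (live)
  q3 -> reaches accept state q0 (live)
  q4 -> reaches accept state q0 (live)

None (all states can reach an accept state)


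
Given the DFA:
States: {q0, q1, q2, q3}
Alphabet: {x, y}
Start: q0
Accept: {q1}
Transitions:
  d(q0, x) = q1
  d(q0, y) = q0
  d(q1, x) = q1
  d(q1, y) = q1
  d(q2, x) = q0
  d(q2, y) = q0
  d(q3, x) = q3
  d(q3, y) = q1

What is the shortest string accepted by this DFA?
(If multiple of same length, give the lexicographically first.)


BFS by string length (lex-first path to each state shown):
  len 0: q0<-""
  len 1: q0<-"y", q1<-"x"
Found accept state at length 1.

"x"


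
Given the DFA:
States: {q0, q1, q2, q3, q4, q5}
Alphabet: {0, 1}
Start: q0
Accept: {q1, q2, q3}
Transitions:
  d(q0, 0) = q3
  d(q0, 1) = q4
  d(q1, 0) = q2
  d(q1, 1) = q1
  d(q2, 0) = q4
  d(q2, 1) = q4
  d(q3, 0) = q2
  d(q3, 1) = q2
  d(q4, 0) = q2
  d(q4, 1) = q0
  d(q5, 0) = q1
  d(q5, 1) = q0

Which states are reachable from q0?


BFS from q0:
  layer 0: {q0}
  layer 1: {q3, q4}
  layer 2: {q2}

{q0, q2, q3, q4}


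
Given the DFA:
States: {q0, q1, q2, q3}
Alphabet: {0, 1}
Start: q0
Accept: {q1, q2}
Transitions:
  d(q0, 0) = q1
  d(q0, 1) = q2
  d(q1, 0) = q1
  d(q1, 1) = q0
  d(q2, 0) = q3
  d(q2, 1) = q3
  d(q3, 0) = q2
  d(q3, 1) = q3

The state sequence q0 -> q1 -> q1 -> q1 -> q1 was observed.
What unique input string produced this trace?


Trace back each transition to find the symbol:
  q0 --[0]--> q1
  q1 --[0]--> q1
  q1 --[0]--> q1
  q1 --[0]--> q1

"0000"


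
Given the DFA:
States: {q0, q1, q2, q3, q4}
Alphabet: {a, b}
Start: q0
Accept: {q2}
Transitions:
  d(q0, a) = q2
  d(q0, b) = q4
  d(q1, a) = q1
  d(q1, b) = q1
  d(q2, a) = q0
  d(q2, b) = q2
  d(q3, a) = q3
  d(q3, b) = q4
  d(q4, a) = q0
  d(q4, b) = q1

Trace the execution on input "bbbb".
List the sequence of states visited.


Input: bbbb
d(q0, b) = q4
d(q4, b) = q1
d(q1, b) = q1
d(q1, b) = q1


q0 -> q4 -> q1 -> q1 -> q1


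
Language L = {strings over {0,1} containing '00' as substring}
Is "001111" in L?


'00' occurs at index 0

Yes, "001111" is in L


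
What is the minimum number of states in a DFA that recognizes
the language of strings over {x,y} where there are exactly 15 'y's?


States: count = 0, 1, ..., 15 (that's 16 states), plus a dead state for count > 15.
Total: 16 + 1 = 17. Accept = count-15 state.

17


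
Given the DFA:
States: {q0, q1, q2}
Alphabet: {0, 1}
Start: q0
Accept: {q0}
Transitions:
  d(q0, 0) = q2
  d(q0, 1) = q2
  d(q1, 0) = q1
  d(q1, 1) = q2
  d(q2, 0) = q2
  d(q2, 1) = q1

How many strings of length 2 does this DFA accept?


Enumerating all length-2 strings:
  "00" -> q2 [reject]
  "01" -> q1 [reject]
  "10" -> q2 [reject]
  "11" -> q1 [reject]

0 out of 4


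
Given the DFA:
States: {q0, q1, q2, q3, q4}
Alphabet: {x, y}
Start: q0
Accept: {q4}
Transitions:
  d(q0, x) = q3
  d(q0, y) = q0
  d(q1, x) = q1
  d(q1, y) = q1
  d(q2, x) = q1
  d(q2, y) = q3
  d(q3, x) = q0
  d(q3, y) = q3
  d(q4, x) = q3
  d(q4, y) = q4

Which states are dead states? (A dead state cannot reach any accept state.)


Forward reachability from each state:
  q0 -> reaches {q0, q3}, no accept state (dead)
  q1 -> reaches {q1}, no accept state (dead)
  q2 -> reaches {q0, q1, q2, q3}, no accept state (dead)
  q3 -> reaches {q0, q3}, no accept state (dead)
  q4 -> reaches accept state q4 (live)

{q0, q1, q2, q3}


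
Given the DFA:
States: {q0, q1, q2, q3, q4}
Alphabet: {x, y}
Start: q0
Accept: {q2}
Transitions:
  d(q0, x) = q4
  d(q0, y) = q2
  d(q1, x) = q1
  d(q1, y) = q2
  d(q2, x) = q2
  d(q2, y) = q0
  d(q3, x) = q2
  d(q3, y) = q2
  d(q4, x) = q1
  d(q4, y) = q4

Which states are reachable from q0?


BFS from q0:
  layer 0: {q0}
  layer 1: {q2, q4}
  layer 2: {q1}

{q0, q1, q2, q4}


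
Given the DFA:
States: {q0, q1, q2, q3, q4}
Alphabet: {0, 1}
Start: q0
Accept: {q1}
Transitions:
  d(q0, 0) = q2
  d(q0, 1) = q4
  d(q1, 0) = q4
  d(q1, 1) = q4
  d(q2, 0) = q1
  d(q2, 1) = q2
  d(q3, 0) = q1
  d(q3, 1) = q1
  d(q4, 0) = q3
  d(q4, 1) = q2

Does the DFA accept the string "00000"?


Trace: q0 -> q2 -> q1 -> q4 -> q3 -> q1
Final state: q1
Accept states: {q1}

Yes, accepted (final state q1 is an accept state)


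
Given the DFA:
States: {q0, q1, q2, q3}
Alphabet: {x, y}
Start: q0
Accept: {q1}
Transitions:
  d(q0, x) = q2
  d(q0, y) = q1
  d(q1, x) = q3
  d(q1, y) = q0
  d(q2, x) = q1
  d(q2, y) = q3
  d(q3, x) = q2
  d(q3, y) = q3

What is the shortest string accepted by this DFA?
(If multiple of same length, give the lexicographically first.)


BFS by string length (lex-first path to each state shown):
  len 0: q0<-""
  len 1: q1<-"y", q2<-"x"
Found accept state at length 1.

"y"


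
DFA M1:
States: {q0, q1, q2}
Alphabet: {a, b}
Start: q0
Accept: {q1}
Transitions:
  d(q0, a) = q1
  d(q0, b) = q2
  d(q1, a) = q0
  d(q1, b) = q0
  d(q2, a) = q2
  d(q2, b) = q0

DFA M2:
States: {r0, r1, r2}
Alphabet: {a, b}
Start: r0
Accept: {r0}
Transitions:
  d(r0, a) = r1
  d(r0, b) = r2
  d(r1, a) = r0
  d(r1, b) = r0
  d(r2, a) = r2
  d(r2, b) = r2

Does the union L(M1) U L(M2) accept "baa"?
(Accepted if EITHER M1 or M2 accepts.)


M1: final=q2 accepted=False
M2: final=r2 accepted=False

No, union rejects (neither accepts)


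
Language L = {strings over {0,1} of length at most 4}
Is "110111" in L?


length = 6

No, "110111" is not in L


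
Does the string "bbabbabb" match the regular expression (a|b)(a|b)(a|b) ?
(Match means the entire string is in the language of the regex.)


|string| = 8; first = 'b'; last = 'b'

No, "bbabbabb" does not match (a|b)(a|b)(a|b)


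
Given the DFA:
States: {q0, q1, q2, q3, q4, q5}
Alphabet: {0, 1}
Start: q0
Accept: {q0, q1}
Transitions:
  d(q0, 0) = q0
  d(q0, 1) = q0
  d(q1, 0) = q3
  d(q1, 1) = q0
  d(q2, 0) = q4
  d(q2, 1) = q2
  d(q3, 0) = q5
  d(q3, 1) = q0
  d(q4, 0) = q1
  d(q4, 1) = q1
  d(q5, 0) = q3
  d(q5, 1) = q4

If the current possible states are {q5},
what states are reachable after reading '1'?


Apply transition on '1' from each current state:
  d(q5, 1) = q4

{q4}


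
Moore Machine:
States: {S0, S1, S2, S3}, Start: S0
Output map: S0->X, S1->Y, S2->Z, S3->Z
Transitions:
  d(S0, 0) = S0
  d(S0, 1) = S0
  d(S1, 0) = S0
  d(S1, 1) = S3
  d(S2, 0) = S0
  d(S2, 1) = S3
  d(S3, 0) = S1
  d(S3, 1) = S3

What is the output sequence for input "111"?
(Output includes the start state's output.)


Start: S0 (output X)
  --1--> S0 (output X)
  --1--> S0 (output X)
  --1--> S0 (output X)

"XXXX"


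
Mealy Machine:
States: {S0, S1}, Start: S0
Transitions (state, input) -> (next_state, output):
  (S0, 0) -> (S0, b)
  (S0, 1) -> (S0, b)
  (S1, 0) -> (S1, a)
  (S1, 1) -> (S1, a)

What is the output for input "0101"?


Step-by-step:
  (S0, 0) -> (S0, b)
  (S0, 1) -> (S0, b)
  (S0, 0) -> (S0, b)
  (S0, 1) -> (S0, b)

"bbbb"


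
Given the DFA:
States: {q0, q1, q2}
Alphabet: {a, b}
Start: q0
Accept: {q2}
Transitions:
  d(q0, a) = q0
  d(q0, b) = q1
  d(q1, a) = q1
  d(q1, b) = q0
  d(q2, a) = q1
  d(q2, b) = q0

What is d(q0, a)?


Looking up transition d(q0, a)

q0


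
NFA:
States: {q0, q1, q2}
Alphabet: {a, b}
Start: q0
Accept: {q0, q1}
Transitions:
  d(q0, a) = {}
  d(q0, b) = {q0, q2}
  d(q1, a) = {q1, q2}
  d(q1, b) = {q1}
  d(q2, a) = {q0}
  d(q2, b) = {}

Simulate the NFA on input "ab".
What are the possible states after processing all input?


Start: {q0}
  --a--> {}
  --b--> {}

{} (empty set, no valid transitions)


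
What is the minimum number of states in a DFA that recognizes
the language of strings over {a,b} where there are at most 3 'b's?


States: count = 0, 1, ..., 3 (all accepting; 4 states), plus a dead state for count > 3.
Total: 4 + 1 = 5.

5


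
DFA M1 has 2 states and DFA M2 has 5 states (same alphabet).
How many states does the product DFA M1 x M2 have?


Product construction pairs every M1 state with every M2 state.
2 * 5 = 10

10


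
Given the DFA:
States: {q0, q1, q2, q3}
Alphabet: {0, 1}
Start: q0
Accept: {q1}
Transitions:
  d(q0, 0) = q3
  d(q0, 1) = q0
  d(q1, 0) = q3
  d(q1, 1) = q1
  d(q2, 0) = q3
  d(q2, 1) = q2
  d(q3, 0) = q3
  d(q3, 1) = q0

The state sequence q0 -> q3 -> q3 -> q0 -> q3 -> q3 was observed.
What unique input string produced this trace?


Trace back each transition to find the symbol:
  q0 --[0]--> q3
  q3 --[0]--> q3
  q3 --[1]--> q0
  q0 --[0]--> q3
  q3 --[0]--> q3

"00100"


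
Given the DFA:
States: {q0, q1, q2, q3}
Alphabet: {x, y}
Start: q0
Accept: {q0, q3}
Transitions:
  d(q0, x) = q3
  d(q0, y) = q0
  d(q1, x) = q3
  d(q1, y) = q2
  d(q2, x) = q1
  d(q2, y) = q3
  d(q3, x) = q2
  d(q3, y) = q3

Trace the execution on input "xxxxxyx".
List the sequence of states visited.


Input: xxxxxyx
d(q0, x) = q3
d(q3, x) = q2
d(q2, x) = q1
d(q1, x) = q3
d(q3, x) = q2
d(q2, y) = q3
d(q3, x) = q2


q0 -> q3 -> q2 -> q1 -> q3 -> q2 -> q3 -> q2


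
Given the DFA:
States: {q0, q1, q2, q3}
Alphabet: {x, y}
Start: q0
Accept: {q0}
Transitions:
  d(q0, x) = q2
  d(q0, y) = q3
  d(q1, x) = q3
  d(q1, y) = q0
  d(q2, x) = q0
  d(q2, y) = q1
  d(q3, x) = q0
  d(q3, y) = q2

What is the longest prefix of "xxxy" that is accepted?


Run the DFA, marking each prefix where the state is accepting:
  "" -> q0 [accept]
  "x" -> q2 [reject]
  "xx" -> q0 [accept]
  "xxx" -> q2 [reject]
  "xxxy" -> q1 [reject]

"xx"


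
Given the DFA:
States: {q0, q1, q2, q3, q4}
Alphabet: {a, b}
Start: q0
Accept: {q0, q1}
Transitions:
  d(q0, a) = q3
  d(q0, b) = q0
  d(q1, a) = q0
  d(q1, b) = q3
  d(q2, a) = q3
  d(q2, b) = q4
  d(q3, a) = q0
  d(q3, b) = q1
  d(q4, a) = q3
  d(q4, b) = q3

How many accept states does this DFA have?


Accept states listed: {q0, q1}
Counting: q0(1) q1(2)

2


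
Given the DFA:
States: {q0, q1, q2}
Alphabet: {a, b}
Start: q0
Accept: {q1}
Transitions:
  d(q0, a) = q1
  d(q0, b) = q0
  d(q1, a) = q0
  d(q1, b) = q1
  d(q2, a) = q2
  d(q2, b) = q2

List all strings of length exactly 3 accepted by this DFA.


All strings of length 3: 8 total
Accepted: 4

"aaa", "abb", "bab", "bba"


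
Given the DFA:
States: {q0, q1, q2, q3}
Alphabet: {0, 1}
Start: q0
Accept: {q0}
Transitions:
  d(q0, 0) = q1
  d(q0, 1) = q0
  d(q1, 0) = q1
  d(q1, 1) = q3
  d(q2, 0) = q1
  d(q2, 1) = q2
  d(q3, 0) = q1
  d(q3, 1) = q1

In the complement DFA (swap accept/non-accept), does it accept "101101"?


Trace: q0 -> q0 -> q1 -> q3 -> q1 -> q1 -> q3
Final: q3
Original accept: {q0}
Complement: q3 is not in original accept

Yes, complement accepts (original rejects)


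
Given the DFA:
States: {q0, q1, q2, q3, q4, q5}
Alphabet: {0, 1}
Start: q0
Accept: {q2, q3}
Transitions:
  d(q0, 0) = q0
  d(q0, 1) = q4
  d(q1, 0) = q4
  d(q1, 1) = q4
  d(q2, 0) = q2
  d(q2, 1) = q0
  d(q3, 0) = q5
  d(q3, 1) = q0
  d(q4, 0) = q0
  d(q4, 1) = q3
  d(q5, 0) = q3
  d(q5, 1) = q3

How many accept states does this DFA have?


Accept states listed: {q2, q3}
Counting: q2(1) q3(2)

2


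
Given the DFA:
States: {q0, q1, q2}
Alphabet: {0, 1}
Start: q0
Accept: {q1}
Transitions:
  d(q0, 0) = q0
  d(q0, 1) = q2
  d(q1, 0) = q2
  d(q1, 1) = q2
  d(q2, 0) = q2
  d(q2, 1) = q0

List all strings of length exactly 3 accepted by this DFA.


All strings of length 3: 8 total
Accepted: 0

None


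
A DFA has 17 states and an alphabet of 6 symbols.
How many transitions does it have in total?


Each state has exactly one transition per symbol.
17 * 6 = 102

102


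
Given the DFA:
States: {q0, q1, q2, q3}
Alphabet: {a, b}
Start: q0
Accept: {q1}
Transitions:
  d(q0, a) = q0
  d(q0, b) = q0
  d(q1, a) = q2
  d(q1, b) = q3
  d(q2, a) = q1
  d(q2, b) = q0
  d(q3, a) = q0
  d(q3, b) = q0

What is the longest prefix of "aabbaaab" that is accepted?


Run the DFA, marking each prefix where the state is accepting:
  "" -> q0 [reject]
  "a" -> q0 [reject]
  "aa" -> q0 [reject]
  "aab" -> q0 [reject]
  "aabb" -> q0 [reject]
  "aabba" -> q0 [reject]
  "aabbaa" -> q0 [reject]
  "aabbaaa" -> q0 [reject]
  "aabbaaab" -> q0 [reject]

No prefix is accepted


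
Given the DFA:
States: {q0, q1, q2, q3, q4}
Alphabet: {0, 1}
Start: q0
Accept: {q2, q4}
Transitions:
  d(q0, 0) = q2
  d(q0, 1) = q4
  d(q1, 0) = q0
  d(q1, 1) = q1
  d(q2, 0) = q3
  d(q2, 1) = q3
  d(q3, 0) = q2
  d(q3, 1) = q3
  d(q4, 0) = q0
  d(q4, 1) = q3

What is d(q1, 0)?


Looking up transition d(q1, 0)

q0


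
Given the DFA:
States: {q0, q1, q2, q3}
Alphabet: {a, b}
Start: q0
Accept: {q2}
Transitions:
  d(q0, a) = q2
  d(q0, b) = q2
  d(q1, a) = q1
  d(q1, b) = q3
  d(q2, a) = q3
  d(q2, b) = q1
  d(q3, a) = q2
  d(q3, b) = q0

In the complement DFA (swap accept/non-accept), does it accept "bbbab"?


Trace: q0 -> q2 -> q1 -> q3 -> q2 -> q1
Final: q1
Original accept: {q2}
Complement: q1 is not in original accept

Yes, complement accepts (original rejects)


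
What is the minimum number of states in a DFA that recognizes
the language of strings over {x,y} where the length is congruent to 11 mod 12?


States track (length) mod 12.
Need 12 states: one per remainder 0..11; accept = remainder 11.

12


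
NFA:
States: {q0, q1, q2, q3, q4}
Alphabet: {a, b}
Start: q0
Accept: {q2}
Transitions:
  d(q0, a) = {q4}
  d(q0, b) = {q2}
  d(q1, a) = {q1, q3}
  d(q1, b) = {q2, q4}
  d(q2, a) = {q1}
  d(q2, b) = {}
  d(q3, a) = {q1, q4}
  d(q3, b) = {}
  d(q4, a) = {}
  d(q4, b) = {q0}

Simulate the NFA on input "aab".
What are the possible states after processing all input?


Start: {q0}
  --a--> {q4}
  --a--> {}
  --b--> {}

{} (empty set, no valid transitions)


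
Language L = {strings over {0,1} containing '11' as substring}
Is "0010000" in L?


'11' does not occur

No, "0010000" is not in L


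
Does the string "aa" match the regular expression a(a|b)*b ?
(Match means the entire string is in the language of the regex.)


|string| = 2; first = 'a'; last = 'a'

No, "aa" does not match a(a|b)*b


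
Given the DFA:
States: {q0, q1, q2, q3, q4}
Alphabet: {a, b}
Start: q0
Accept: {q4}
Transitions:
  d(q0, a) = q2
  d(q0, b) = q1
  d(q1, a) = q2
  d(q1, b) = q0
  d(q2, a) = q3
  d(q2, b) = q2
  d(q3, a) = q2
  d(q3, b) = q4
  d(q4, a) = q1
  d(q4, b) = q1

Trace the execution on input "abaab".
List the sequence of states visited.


Input: abaab
d(q0, a) = q2
d(q2, b) = q2
d(q2, a) = q3
d(q3, a) = q2
d(q2, b) = q2


q0 -> q2 -> q2 -> q3 -> q2 -> q2


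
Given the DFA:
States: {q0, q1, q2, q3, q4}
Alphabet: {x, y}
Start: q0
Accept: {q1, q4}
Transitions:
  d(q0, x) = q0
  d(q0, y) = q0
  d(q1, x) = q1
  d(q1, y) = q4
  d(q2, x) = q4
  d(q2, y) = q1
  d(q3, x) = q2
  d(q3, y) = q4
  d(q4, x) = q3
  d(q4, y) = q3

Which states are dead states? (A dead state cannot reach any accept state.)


Forward reachability from each state:
  q0 -> reaches {q0}, no accept state (dead)
  q1 -> reaches accept state q1 (live)
  q2 -> reaches accept state q1 (live)
  q3 -> reaches accept state q1 (live)
  q4 -> reaches accept state q1 (live)

{q0}


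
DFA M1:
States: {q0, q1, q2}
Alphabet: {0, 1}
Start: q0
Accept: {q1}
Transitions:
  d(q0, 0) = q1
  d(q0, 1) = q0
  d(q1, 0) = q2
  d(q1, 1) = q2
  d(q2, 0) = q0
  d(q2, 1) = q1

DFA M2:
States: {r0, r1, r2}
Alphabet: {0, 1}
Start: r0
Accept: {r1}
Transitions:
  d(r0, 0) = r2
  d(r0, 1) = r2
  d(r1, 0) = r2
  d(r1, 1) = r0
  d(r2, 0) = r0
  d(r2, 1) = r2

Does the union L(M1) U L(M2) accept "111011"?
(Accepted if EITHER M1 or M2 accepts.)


M1: final=q1 accepted=True
M2: final=r2 accepted=False

Yes, union accepts


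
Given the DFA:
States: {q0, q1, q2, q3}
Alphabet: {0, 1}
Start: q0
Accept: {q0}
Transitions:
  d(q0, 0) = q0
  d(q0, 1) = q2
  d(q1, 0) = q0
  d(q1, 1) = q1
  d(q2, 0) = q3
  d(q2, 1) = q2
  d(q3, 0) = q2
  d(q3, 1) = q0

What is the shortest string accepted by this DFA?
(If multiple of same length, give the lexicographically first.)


BFS by string length (lex-first path to each state shown):
  len 0: q0<-""
Found accept state at length 0.

"" (empty string)


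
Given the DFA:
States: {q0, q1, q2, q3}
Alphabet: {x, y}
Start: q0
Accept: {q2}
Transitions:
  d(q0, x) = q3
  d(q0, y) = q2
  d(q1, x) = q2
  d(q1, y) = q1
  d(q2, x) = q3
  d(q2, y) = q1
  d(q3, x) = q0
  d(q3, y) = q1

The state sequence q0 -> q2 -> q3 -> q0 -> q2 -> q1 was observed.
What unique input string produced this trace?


Trace back each transition to find the symbol:
  q0 --[y]--> q2
  q2 --[x]--> q3
  q3 --[x]--> q0
  q0 --[y]--> q2
  q2 --[y]--> q1

"yxxyy"


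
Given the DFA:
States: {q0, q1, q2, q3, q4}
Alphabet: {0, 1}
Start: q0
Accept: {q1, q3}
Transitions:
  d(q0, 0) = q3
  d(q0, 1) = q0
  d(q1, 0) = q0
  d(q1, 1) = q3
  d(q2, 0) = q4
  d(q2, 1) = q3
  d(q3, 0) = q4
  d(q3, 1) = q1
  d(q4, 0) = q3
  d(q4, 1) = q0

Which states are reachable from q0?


BFS from q0:
  layer 0: {q0}
  layer 1: {q3}
  layer 2: {q1, q4}

{q0, q1, q3, q4}


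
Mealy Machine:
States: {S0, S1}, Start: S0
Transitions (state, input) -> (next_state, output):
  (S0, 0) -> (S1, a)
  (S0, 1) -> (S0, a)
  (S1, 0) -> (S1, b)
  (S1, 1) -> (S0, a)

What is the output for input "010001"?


Step-by-step:
  (S0, 0) -> (S1, a)
  (S1, 1) -> (S0, a)
  (S0, 0) -> (S1, a)
  (S1, 0) -> (S1, b)
  (S1, 0) -> (S1, b)
  (S1, 1) -> (S0, a)

"aaabba"


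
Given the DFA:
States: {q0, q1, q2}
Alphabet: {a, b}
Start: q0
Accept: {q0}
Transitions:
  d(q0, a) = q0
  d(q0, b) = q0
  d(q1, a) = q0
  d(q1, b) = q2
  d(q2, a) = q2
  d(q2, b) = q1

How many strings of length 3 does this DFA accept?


Enumerating all length-3 strings:
  "aaa" -> q0 [accept]
  "aab" -> q0 [accept]
  "aba" -> q0 [accept]
  "abb" -> q0 [accept]
  "baa" -> q0 [accept]
  "bab" -> q0 [accept]
  "bba" -> q0 [accept]
  "bbb" -> q0 [accept]

8 out of 8


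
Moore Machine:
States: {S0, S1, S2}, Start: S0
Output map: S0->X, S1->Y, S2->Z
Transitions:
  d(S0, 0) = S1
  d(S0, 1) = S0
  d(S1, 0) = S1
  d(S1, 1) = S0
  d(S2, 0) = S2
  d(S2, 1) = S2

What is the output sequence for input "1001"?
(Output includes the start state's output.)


Start: S0 (output X)
  --1--> S0 (output X)
  --0--> S1 (output Y)
  --0--> S1 (output Y)
  --1--> S0 (output X)

"XXYYX"


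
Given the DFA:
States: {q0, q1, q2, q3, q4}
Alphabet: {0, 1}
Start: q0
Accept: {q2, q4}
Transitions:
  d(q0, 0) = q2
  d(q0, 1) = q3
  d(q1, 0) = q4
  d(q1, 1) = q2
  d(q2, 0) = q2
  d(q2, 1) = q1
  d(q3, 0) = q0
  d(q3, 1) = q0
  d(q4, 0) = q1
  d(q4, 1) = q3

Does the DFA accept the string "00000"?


Trace: q0 -> q2 -> q2 -> q2 -> q2 -> q2
Final state: q2
Accept states: {q2, q4}

Yes, accepted (final state q2 is an accept state)


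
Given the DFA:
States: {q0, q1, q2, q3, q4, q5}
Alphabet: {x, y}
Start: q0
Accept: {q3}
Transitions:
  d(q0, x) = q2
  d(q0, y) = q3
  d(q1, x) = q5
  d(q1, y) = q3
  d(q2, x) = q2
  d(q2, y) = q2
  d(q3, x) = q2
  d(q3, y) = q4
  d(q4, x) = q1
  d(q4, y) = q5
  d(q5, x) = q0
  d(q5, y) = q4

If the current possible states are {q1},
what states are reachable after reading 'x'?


Apply transition on 'x' from each current state:
  d(q1, x) = q5

{q5}


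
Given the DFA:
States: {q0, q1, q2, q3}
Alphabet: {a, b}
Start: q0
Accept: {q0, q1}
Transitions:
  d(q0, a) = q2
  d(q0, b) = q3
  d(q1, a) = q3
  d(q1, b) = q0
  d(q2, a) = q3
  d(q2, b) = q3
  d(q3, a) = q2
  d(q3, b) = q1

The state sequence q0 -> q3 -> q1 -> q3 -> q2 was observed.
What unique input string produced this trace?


Trace back each transition to find the symbol:
  q0 --[b]--> q3
  q3 --[b]--> q1
  q1 --[a]--> q3
  q3 --[a]--> q2

"bbaa"


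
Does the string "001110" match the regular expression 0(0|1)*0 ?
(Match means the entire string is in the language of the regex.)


|string| = 6; first = '0'; last = '0'

Yes, "001110" matches 0(0|1)*0


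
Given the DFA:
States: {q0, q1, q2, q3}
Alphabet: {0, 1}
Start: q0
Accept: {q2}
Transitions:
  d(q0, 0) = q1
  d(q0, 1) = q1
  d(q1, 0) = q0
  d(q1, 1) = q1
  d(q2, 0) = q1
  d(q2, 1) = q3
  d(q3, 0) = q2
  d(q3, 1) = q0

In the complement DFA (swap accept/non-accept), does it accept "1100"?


Trace: q0 -> q1 -> q1 -> q0 -> q1
Final: q1
Original accept: {q2}
Complement: q1 is not in original accept

Yes, complement accepts (original rejects)


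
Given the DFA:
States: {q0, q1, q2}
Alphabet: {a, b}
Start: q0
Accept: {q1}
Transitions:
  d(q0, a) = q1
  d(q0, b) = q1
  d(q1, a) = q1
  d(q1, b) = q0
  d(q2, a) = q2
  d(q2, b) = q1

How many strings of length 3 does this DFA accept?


Enumerating all length-3 strings:
  "aaa" -> q1 [accept]
  "aab" -> q0 [reject]
  "aba" -> q1 [accept]
  "abb" -> q1 [accept]
  "baa" -> q1 [accept]
  "bab" -> q0 [reject]
  "bba" -> q1 [accept]
  "bbb" -> q1 [accept]

6 out of 8


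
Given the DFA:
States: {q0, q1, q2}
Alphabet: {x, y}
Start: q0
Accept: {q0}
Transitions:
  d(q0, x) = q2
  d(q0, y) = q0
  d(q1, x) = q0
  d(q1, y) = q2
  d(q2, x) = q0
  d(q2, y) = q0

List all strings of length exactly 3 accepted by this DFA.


All strings of length 3: 8 total
Accepted: 5

"xxy", "xyy", "yxx", "yxy", "yyy"


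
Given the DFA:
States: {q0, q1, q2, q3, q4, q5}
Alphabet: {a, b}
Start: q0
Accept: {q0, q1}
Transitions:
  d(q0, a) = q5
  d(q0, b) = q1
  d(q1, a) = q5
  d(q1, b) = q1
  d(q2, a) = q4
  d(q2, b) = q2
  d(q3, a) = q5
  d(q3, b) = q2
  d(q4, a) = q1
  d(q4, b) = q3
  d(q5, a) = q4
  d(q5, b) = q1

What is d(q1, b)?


Looking up transition d(q1, b)

q1


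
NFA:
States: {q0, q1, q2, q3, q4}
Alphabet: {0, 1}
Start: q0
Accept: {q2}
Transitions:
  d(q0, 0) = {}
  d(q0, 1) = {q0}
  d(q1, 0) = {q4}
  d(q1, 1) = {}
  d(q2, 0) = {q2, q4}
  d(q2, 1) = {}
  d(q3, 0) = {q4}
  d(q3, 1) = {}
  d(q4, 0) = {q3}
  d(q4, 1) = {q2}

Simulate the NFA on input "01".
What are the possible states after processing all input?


Start: {q0}
  --0--> {}
  --1--> {}

{} (empty set, no valid transitions)


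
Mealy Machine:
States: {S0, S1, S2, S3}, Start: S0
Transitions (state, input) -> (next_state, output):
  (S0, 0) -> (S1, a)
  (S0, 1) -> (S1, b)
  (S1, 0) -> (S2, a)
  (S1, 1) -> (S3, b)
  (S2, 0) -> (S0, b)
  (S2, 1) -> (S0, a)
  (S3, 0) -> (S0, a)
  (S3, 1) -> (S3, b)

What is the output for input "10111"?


Step-by-step:
  (S0, 1) -> (S1, b)
  (S1, 0) -> (S2, a)
  (S2, 1) -> (S0, a)
  (S0, 1) -> (S1, b)
  (S1, 1) -> (S3, b)

"baabb"


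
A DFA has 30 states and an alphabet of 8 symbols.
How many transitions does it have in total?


Each state has exactly one transition per symbol.
30 * 8 = 240

240


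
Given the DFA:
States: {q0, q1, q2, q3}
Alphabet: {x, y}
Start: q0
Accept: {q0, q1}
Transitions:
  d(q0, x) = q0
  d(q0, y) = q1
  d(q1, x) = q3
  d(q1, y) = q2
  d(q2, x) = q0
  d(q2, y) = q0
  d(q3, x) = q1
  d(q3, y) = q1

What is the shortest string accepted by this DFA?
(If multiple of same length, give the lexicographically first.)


BFS by string length (lex-first path to each state shown):
  len 0: q0<-""
Found accept state at length 0.

"" (empty string)


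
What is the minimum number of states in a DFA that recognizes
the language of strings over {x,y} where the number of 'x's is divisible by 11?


States track (count of 'x') mod 11.
Need 11 states: one per remainder 0..10; accept = remainder 0.

11


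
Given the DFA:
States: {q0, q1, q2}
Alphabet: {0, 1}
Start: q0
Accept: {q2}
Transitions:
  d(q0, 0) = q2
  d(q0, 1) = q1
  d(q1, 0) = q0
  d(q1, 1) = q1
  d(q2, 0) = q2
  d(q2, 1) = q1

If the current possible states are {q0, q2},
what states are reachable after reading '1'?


Apply transition on '1' from each current state:
  d(q0, 1) = q1
  d(q2, 1) = q1

{q1}


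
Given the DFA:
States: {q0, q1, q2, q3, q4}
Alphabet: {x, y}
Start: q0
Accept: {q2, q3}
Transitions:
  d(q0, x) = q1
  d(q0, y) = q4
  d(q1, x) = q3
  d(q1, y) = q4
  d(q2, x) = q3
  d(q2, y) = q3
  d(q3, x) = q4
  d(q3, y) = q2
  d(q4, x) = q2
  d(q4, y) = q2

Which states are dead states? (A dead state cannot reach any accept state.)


Forward reachability from each state:
  q0 -> reaches accept state q2 (live)
  q1 -> reaches accept state q2 (live)
  q2 -> reaches accept state q2 (live)
  q3 -> reaches accept state q2 (live)
  q4 -> reaches accept state q2 (live)

None (all states can reach an accept state)


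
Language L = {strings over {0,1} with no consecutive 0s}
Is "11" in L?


'00' does not occur

Yes, "11" is in L
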